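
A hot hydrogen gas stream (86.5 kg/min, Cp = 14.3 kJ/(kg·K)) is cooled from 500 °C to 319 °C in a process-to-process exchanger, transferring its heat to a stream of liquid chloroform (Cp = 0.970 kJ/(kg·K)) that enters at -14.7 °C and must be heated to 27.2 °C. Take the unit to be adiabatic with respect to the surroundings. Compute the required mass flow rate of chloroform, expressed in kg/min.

Heat released by hot stream: Q = 86.5 × 14.3 × (500 − 319) = 223890 kJ/min
Energy balance on cold side (adiabatic exchanger): Q = ṁ_c·Cp_c·(T_c,out − T_c,in)
ṁ_c = 223890 / [0.970 × (27.2 − -14.7)] = 5508.6 kg/min

ṁ_c = 5510 kg/min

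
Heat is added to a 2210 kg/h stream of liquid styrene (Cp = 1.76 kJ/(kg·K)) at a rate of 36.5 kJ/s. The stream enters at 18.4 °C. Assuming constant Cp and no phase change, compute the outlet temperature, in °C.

T_out = 52.2 °C

Q = 36.5 kJ/s = 131400 kJ/h
ΔT = Q/(ṁ·Cp) = 131400/(2210×1.76) = 33.782 K
T_out = 18.4 + 33.782 = 52.182 °C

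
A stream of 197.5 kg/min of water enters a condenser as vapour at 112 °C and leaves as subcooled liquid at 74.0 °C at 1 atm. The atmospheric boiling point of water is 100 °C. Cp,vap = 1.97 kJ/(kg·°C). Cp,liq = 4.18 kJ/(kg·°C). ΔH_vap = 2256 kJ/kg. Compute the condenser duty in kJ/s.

vapour 112→100 °C: -23.64 kJ/kg
condensation at 100 °C: -2256 kJ/kg
liquid 100→74.0 °C: -108.68 kJ/kg
Δh = -23.64 + -2256 + -108.68 = -2388.3 kJ/kg
Q = ṁ·Δh = 197.5 kg/min × -2388.3 kJ/kg = -471690 kJ/min
|Q| = 7861.6 kW

Q_c = 7860 kJ/s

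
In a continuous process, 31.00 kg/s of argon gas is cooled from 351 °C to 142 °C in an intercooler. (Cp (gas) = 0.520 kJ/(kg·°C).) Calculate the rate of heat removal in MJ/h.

Q_c = 12100 MJ/h

Q = ṁ·Cp·ΔT = 31.00 × 0.520 × (142 − 351) = -3369.1 kJ/s
Cooling duty = 12129 MJ/h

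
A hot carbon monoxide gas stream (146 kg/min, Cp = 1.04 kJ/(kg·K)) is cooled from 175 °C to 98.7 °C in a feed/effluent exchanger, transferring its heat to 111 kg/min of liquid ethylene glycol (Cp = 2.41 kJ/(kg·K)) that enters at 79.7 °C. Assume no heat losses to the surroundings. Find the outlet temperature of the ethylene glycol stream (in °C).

Heat released by hot stream: Q = 146 × 1.04 × (175 − 98.7) = 11585 kJ/min
Energy balance on cold side (adiabatic exchanger): Q = ṁ_c·Cp_c·(T_c,out − T_c,in)
T_c,out = 79.7 + 11585/(111 × 2.41) = 123.01 °C

T_c,out = 123 °C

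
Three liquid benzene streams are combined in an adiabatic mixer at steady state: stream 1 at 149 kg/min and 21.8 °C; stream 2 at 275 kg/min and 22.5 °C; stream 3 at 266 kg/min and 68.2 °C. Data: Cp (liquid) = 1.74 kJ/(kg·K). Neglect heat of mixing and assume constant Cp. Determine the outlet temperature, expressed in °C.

T_out = 40.0 °C

Adiabatic, steady state ⇒ Σ ṁᵢCp,ᵢ(T_out − Tᵢ) = 0
Σ ṁᵢCp,ᵢTᵢ = 149×1.74×21.8 + 275×1.74×22.5 + 266×1.74×68.2 = 47984
Σ ṁᵢCp,ᵢ = 149×1.74 + 275×1.74 + 266×1.74 = 1200.6
T_out = 47984 / 1200.6 = 39.967 °C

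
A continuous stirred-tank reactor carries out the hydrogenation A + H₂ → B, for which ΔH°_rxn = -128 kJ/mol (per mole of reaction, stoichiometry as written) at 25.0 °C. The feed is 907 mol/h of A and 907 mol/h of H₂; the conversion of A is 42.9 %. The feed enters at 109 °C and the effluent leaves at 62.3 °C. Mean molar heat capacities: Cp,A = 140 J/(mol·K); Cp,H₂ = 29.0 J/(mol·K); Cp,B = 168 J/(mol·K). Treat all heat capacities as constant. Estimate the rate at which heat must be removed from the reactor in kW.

Q_out = 15.8 kW

Extent of reaction ξ = 0.429 × 907 = 389.1 mol/h
Reaction term: ξ·ΔH°_rxn = 389.1 × -128 = -49805 kJ/h
Sensible, feed 109→25 °C: -12876 kJ/h
Outlet flows (mol/h): A 517.9, H₂ 517.9, B 389.1
Sensible, products 25→62.3 °C: 5702.9 kJ/h
Q = ΔH = -56978 kJ/h = -15.827 kW
Heat removed = 15.827 kW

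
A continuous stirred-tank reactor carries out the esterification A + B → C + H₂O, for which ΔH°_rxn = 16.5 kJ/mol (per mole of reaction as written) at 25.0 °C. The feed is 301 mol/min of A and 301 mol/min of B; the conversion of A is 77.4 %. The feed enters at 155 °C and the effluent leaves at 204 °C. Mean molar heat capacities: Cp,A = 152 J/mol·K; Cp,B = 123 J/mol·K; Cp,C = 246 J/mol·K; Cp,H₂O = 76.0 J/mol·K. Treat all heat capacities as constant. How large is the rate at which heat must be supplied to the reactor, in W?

Q_in = 164000 W

Extent of reaction ξ = 0.774 × 301 = 232.97 mol/min
Reaction term: ξ·ΔH°_rxn = 232.97 × 16.5 = 3844.1 kJ/min
Sensible, feed 155→25 °C: -10761 kJ/min
Outlet flows (mol/min): A 68.026, B 68.026, C 232.97, H₂O 232.97
Sensible, products 25→204 °C: 16777 kJ/min
Q = ΔH = 9860.1 kJ/min = 164.33 kW
Heat supplied = 164330 W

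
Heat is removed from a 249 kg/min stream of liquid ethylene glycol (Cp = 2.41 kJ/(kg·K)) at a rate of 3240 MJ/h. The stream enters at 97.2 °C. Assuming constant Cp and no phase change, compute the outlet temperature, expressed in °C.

Q = 3240 MJ/h = 54000 kJ/min
ΔT = Q/(ṁ·Cp) = 54000/(249×2.41) = 89.987 K
T_out = 97.2 − 89.987 = 7.2135 °C

T_out = 7.21 °C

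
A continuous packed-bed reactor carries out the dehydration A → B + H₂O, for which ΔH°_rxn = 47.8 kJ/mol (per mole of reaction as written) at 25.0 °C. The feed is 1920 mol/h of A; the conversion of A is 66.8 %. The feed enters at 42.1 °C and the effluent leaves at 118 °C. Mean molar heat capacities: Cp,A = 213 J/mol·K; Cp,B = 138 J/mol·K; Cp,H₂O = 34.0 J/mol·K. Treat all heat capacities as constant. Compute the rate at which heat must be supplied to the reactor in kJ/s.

Extent of reaction ξ = 0.668 × 1920 = 1282.6 mol/h
Reaction term: ξ·ΔH°_rxn = 1282.6 × 47.8 = 61306 kJ/h
Sensible, feed 42.1→25 °C: -6993.2 kJ/h
Outlet flows (mol/h): A 637.44, B 1282.6, H₂O 1282.6
Sensible, products 25→118 °C: 33143 kJ/h
Q = ΔH = 87456 kJ/h = 24.293 kW
Heat supplied = 24.293 kJ/s

Q_in = 24.3 kJ/s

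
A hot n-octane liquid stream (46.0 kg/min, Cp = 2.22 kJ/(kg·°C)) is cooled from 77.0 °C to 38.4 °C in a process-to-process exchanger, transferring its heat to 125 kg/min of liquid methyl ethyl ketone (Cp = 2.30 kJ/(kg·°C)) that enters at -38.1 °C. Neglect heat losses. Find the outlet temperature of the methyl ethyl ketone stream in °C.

T_c,out = -24.4 °C

Heat released by hot stream: Q = 46.0 × 2.22 × (77.0 − 38.4) = 3941.8 kJ/min
Energy balance on cold side (adiabatic exchanger): Q = ṁ_c·Cp_c·(T_c,out − T_c,in)
T_c,out = -38.1 + 3941.8/(125 × 2.30) = -24.389 °C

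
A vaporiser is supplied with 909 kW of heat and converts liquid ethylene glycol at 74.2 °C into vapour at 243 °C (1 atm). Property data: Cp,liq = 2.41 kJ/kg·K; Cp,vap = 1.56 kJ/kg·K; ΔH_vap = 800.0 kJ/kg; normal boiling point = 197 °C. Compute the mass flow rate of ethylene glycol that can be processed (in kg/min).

Δh = 2.41×(197−74.2) + 800.0 + 1.56×(243−197) = 1167.7 kJ/kg
Q = 909 kW = 909 kJ/s = 54540 kJ/min
ṁ = Q/Δh = 54540 / 1167.7 = 46.707 kg/min

ṁ = 46.7 kg/min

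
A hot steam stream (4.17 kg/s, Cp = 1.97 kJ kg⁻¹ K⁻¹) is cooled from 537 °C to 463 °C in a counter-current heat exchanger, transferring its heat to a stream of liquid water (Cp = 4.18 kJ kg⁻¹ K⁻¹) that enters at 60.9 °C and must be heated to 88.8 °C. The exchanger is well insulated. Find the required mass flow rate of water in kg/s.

ṁ_c = 5.21 kg/s

Heat released by hot stream: Q = 4.17 × 1.97 × (537 − 463) = 607.9 kJ/s
Energy balance on cold side (adiabatic exchanger): Q = ṁ_c·Cp_c·(T_c,out − T_c,in)
ṁ_c = 607.9 / [4.18 × (88.8 − 60.9)] = 5.2126 kg/s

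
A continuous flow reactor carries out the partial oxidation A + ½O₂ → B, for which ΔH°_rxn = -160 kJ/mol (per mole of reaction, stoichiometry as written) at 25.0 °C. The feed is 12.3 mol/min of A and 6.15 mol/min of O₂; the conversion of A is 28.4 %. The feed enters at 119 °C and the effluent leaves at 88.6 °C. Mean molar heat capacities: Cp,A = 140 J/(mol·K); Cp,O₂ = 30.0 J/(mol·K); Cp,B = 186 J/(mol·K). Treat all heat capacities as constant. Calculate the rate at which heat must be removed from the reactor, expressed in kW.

Q_out = 10.2 kW

Extent of reaction ξ = 0.284 × 12.3 = 3.4932 mol/min
Reaction term: ξ·ΔH°_rxn = 3.4932 × -160 = -558.91 kJ/min
Sensible, feed 119→25 °C: -179.21 kJ/min
Outlet flows (mol/min): A 8.8068, O₂ 4.4034, B 3.4932
Sensible, products 25→88.6 °C: 128.14 kJ/min
Q = ΔH = -609.98 kJ/min = -10.166 kW
Heat removed = 10.166 kW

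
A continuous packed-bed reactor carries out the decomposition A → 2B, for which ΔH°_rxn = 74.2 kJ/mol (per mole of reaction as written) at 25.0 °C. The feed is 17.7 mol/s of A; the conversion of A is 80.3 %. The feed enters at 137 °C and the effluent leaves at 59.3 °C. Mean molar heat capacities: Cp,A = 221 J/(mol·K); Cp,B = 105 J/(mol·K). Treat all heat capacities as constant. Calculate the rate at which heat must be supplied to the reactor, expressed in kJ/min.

Q_in = 44700 kJ/min

Extent of reaction ξ = 0.803 × 17.7 = 14.213 mol/s
Reaction term: ξ·ΔH°_rxn = 14.213 × 74.2 = 1054.6 kJ/s
Sensible, feed 137→25 °C: -438.11 kJ/s
Outlet flows (mol/s): A 3.4869, B 28.426
Sensible, products 25→59.3 °C: 128.81 kJ/s
Q = ΔH = 745.31 kJ/s = 745.31 kW
Heat supplied = 44719 kJ/min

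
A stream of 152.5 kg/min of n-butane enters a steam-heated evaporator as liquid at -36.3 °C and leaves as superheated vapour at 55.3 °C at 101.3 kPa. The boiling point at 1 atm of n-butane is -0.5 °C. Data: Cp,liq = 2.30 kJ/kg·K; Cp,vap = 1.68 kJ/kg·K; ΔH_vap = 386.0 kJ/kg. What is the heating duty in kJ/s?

Q = 1430 kJ/s

liquid -36.3→-0.5 °C: 82.34 kJ/kg
vaporisation at -0.5 °C: 386 kJ/kg
vapour -0.5→55.3 °C: 93.744 kJ/kg
Δh = 82.34 + 386 + 93.744 = 562.08 kJ/kg
Q = ṁ·Δh = 152.5 kg/min × 562.08 kJ/kg = 85718 kJ/min
|Q| = 1428.6 kW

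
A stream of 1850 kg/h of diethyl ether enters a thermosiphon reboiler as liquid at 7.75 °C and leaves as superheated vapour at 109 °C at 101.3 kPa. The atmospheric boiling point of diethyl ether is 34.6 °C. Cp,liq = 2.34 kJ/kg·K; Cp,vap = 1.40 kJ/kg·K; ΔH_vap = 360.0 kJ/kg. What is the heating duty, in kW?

Q = 271 kW

liquid 7.75→34.6 °C: 62.829 kJ/kg
vaporisation at 34.6 °C: 360 kJ/kg
vapour 34.6→109 °C: 104.16 kJ/kg
Δh = 62.829 + 360 + 104.16 = 526.99 kJ/kg
Q = ṁ·Δh = 1850 kg/h × 526.99 kJ/kg = 974930 kJ/h
|Q| = 270.81 kW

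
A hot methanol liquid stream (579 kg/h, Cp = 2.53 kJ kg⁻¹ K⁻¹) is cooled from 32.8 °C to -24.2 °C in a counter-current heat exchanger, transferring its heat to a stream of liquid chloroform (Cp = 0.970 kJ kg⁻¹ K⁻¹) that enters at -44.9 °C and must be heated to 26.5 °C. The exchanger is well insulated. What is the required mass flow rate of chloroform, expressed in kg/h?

Heat released by hot stream: Q = 579 × 2.53 × (32.8 − -24.2) = 83498 kJ/h
Energy balance on cold side (adiabatic exchanger): Q = ṁ_c·Cp_c·(T_c,out − T_c,in)
ṁ_c = 83498 / [0.970 × (26.5 − -44.9)] = 1205.6 kg/h

ṁ_c = 1210 kg/h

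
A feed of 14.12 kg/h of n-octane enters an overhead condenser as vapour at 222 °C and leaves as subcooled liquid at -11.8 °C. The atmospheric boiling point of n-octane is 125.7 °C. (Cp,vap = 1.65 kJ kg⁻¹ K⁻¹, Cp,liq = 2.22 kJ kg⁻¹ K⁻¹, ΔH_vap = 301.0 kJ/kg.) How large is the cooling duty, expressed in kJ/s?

Q_c = 3.00 kJ/s

vapour 222→125.7 °C: -158.89 kJ/kg
condensation at 125.7 °C: -301 kJ/kg
liquid 125.7→-11.8 °C: -305.25 kJ/kg
Δh = -158.89 + -301 + -305.25 = -765.14 kJ/kg
Q = ṁ·Δh = 14.12 kg/h × -765.14 kJ/kg = -10804 kJ/h
|Q| = 3.0011 kW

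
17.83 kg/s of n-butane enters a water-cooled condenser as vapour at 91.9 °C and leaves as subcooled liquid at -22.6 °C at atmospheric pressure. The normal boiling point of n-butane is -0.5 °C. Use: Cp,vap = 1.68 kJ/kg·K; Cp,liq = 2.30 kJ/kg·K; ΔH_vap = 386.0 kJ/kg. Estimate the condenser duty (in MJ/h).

Q_c = 38000 MJ/h

vapour 91.9→-0.5 °C: -155.23 kJ/kg
condensation at -0.5 °C: -386 kJ/kg
liquid -0.5→-22.6 °C: -50.83 kJ/kg
Δh = -155.23 + -386 + -50.83 = -592.06 kJ/kg
Q = ṁ·Δh = 17.83 kg/s × -592.06 kJ/kg = -10556 kJ/s
|Q| = 10556 kW = 38003 MJ/h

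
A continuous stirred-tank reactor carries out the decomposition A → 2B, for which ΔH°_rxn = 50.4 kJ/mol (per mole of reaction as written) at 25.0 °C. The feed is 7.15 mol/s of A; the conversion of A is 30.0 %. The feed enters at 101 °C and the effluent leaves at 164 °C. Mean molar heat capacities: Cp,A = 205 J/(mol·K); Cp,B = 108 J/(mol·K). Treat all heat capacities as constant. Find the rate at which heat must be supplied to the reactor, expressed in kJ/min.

Q_in = 12200 kJ/min

Extent of reaction ξ = 0.300 × 7.15 = 2.145 mol/s
Reaction term: ξ·ΔH°_rxn = 2.145 × 50.4 = 108.11 kJ/s
Sensible, feed 101→25 °C: -111.4 kJ/s
Outlet flows (mol/s): A 5.005, B 4.29
Sensible, products 25→164 °C: 207.02 kJ/s
Q = ΔH = 203.73 kJ/s = 203.73 kW
Heat supplied = 12224 kJ/min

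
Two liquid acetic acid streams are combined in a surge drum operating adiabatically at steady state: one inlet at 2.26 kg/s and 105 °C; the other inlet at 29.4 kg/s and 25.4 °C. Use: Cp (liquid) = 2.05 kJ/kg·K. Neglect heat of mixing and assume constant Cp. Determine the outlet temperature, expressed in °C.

T_out = 31.1 °C

No heat crosses the boundary, so H_out = H_in.
T_out = Σ ṁᵢCp,ᵢTᵢ / Σ ṁᵢCp,ᵢ
      = 2017.3 / 64.903 = 31.082 °C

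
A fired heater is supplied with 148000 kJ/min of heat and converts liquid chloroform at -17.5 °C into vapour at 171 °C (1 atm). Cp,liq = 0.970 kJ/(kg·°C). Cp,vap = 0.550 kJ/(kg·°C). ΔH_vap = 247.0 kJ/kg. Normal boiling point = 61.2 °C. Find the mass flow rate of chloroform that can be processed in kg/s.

Δh = 0.970×(61.2−-17.5) + 247.0 + 0.550×(171−61.2) = 383.73 kJ/kg
Q = 148000 kJ/min = 2466.7 kJ/s = 2466.7 kJ/s
ṁ = Q/Δh = 2466.7 / 383.73 = 6.4281 kg/s

ṁ = 6.43 kg/s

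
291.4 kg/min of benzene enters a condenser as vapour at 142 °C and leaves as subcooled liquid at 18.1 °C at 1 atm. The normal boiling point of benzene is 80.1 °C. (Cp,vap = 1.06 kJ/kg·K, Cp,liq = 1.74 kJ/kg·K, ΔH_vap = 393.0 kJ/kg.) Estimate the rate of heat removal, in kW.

vapour 142→80.1 °C: -65.614 kJ/kg
condensation at 80.1 °C: -393 kJ/kg
liquid 80.1→18.1 °C: -107.88 kJ/kg
Δh = -65.614 + -393 + -107.88 = -566.49 kJ/kg
Q = ṁ·Δh = 291.4 kg/min × -566.49 kJ/kg = -165080 kJ/min
|Q| = 2751.3 kW

Q_c = 2750 kW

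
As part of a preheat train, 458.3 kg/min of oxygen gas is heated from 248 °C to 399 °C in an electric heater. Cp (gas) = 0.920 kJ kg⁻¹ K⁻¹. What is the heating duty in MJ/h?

Q = ṁ·Cp·ΔT = 458.3 × 0.920 × (399 − 248) = 63667 kJ/min
Converting: 63667 / 60 s = 1061.1 kW
Heating duty = 3820 MJ/h

Q = 3820 MJ/h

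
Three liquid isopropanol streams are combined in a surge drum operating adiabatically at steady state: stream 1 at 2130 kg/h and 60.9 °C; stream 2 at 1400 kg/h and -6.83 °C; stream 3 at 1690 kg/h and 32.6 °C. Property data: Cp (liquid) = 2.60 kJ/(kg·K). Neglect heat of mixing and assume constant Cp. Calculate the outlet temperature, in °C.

Adiabatic, steady state ⇒ Σ ṁᵢCp,ᵢ(T_out − Tᵢ) = 0
T_out = Σ ṁᵢCp,ᵢTᵢ / Σ ṁᵢCp,ᵢ
      = 455650 / 13572 = 33.573 °C

T_out = 33.6 °C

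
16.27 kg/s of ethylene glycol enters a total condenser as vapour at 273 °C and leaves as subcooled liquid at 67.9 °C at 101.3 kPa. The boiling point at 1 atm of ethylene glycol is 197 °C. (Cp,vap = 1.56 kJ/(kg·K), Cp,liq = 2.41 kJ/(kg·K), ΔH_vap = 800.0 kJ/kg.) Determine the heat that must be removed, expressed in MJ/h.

Q_c = 72000 MJ/h

vapour 273→197 °C: -118.56 kJ/kg
condensation at 197 °C: -800 kJ/kg
liquid 197→67.9 °C: -311.13 kJ/kg
Δh = -118.56 + -800 + -311.13 = -1229.7 kJ/kg
Q = ṁ·Δh = 16.27 kg/s × -1229.7 kJ/kg = -20007 kJ/s
|Q| = 20007 kW = 72025 MJ/h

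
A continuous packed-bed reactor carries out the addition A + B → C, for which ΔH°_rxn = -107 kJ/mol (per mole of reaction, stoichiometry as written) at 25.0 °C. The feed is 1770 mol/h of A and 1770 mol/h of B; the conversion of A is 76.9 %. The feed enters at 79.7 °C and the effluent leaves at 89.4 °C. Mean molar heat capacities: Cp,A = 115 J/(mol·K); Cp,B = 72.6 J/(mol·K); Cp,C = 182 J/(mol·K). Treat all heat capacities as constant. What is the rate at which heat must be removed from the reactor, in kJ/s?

Extent of reaction ξ = 0.769 × 1770 = 1361.1 mol/h
Reaction term: ξ·ΔH°_rxn = 1361.1 × -107 = -145640 kJ/h
Sensible, feed 79.7→25 °C: -18163 kJ/h
Outlet flows (mol/h): A 408.87, B 408.87, C 1361.1
Sensible, products 25→89.4 °C: 20893 kJ/h
Q = ΔH = -142910 kJ/h = -39.697 kW
Heat removed = 39.697 kJ/s

Q_out = 39.7 kJ/s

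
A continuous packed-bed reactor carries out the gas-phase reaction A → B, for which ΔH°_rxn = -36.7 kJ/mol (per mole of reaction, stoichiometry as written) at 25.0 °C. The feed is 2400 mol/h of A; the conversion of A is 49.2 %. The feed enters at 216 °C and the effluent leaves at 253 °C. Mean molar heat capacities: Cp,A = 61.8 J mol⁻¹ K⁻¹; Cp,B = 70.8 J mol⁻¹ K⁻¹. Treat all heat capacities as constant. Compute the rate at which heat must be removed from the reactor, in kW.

Q_out = 9.84 kW

Extent of reaction ξ = 0.492 × 2400 = 1180.8 mol/h
Reaction term: ξ·ΔH°_rxn = 1180.8 × -36.7 = -43335 kJ/h
Sensible, feed 216→25 °C: -28329 kJ/h
Outlet flows (mol/h): A 1219.2, B 1180.8
Sensible, products 25→253 °C: 36240 kJ/h
Q = ΔH = -35425 kJ/h = -9.8401 kW
Heat removed = 9.8401 kW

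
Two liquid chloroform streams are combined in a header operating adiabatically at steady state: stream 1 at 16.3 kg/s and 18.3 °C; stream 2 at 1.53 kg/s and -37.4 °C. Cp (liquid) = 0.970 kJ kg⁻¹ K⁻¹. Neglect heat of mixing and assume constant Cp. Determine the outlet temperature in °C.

No heat crosses the boundary, so H_out = H_in.
T_out = Σ ṁᵢCp,ᵢTᵢ / Σ ṁᵢCp,ᵢ
      = 233.84 / 17.295 = 13.52 °C

T_out = 13.5 °C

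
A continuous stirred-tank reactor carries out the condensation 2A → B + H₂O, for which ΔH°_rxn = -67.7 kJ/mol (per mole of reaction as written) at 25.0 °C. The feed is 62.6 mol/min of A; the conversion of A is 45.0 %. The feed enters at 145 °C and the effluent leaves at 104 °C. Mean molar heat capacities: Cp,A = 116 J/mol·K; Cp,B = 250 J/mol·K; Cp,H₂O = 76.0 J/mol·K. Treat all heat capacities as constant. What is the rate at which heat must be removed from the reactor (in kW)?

Q_out = 19.1 kW

Extent of reaction ξ = 0.450 × 62.6 / 2 = 14.085 mol/min
Reaction term: ξ·ΔH°_rxn = 14.085 × -67.7 = -953.55 kJ/min
Sensible, feed 145→25 °C: -871.39 kJ/min
Outlet flows (mol/min): A 34.43, B 14.085, H₂O 14.085
Sensible, products 25→104 °C: 678.26 kJ/min
Q = ΔH = -1146.7 kJ/min = -19.111 kW
Heat removed = 19.111 kW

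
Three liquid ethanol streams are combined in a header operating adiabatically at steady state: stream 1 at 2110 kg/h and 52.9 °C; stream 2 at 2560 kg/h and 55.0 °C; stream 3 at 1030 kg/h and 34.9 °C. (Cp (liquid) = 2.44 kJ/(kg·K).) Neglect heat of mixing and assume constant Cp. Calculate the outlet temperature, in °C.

T_out = 50.6 °C

Energy balance with Q = 0: Σ ṁᵢCp,ᵢ(T_out − Tᵢ) = 0
T_out = Σ ṁᵢCp,ᵢTᵢ / Σ ṁᵢCp,ᵢ
      = 703610 / 13908 = 50.591 °C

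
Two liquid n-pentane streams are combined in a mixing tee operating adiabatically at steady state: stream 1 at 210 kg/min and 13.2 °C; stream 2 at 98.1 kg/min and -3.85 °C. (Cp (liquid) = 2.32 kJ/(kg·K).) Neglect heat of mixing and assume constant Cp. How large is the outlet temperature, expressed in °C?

Energy balance with Q = 0: Σ ṁᵢCp,ᵢ(T_out − Tᵢ) = 0
T_out = Σ ṁᵢCp,ᵢTᵢ / Σ ṁᵢCp,ᵢ
      = 5554.8 / 714.79 = 7.7712 °C

T_out = 7.77 °C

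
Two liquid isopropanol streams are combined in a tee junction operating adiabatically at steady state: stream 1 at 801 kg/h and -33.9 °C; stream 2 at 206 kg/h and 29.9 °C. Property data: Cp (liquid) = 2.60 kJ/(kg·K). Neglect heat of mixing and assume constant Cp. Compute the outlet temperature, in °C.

T_out = -20.8 °C

No heat crosses the boundary, so H_out = H_in.
Σ ṁᵢCp,ᵢTᵢ = 801×2.60×-33.9 + 206×2.60×29.9 = -54586
Σ ṁᵢCp,ᵢ = 801×2.60 + 206×2.60 = 2618.2
T_out = -54586 / 2618.2 = -20.849 °C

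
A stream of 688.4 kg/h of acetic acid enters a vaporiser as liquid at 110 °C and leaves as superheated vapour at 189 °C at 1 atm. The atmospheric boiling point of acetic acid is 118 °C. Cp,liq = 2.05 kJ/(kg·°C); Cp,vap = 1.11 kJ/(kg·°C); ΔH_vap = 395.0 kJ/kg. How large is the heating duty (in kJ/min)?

Q = 5620 kJ/min

liquid 110→118 °C: 16.4 kJ/kg
vaporisation at 118 °C: 395 kJ/kg
vapour 118→189 °C: 78.81 kJ/kg
Δh = 16.4 + 395 + 78.81 = 490.21 kJ/kg
Q = ṁ·Δh = 688.4 kg/h × 490.21 kJ/kg = 337460 kJ/h
|Q| = 93.739 kW = 5624.3 kJ/min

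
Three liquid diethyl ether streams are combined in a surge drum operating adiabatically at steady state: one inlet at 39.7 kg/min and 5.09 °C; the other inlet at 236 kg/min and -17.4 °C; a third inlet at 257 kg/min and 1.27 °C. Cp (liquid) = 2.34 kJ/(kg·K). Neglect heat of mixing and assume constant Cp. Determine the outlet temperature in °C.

T_out = -6.72 °C

Energy balance with Q = 0: Σ ṁᵢCp,ᵢ(T_out − Tᵢ) = 0
Σ ṁᵢCp,ᵢTᵢ = 39.7×2.34×5.09 + 236×2.34×-17.4 + 257×2.34×1.27 = -8372.4
Σ ṁᵢCp,ᵢ = 39.7×2.34 + 236×2.34 + 257×2.34 = 1246.5
T_out = -8372.4 / 1246.5 = -6.7166 °C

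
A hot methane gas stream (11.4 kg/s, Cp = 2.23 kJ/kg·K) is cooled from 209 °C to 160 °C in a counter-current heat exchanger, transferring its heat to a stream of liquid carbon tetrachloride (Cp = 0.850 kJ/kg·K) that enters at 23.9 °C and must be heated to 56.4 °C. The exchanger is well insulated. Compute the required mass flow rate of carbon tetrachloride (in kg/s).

ṁ_c = 45.1 kg/s

Heat released by hot stream: Q = 11.4 × 2.23 × (209 − 160) = 1245.7 kJ/s
Energy balance on cold side (adiabatic exchanger): Q = ṁ_c·Cp_c·(T_c,out − T_c,in)
ṁ_c = 1245.7 / [0.850 × (56.4 − 23.9)] = 45.092 kg/s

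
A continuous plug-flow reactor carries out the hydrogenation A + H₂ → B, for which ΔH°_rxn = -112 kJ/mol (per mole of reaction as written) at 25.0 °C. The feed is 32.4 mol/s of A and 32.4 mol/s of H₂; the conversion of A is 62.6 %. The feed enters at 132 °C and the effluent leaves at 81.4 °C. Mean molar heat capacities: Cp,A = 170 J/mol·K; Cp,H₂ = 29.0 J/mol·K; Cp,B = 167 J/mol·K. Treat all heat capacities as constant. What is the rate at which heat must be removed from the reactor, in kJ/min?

Q_out = 158000 kJ/min

Extent of reaction ξ = 0.626 × 32.4 = 20.282 mol/s
Reaction term: ξ·ΔH°_rxn = 20.282 × -112 = -2271.6 kJ/s
Sensible, feed 132→25 °C: -689.89 kJ/s
Outlet flows (mol/s): A 12.118, H₂ 12.118, B 20.282
Sensible, products 25→81.4 °C: 327.04 kJ/s
Q = ΔH = -2634.5 kJ/s = -2634.5 kW
Heat removed = 158070 kJ/min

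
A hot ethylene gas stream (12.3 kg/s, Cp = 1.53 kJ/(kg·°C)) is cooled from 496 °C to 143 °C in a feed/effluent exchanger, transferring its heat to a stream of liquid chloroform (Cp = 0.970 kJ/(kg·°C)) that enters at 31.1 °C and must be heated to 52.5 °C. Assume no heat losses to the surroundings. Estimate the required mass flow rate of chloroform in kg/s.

Heat released by hot stream: Q = 12.3 × 1.53 × (496 − 143) = 6643.1 kJ/s
Energy balance on cold side (adiabatic exchanger): Q = ṁ_c·Cp_c·(T_c,out − T_c,in)
ṁ_c = 6643.1 / [0.970 × (52.5 − 31.1)] = 320.03 kg/s

ṁ_c = 320 kg/s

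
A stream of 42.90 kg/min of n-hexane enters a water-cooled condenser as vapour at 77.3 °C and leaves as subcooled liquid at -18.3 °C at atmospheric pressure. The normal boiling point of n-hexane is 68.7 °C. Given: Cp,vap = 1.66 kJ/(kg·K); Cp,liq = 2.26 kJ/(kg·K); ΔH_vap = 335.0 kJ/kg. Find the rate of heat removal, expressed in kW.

Q_c = 390 kW

vapour 77.3→68.7 °C: -14.276 kJ/kg
condensation at 68.7 °C: -335 kJ/kg
liquid 68.7→-18.3 °C: -196.62 kJ/kg
Δh = -14.276 + -335 + -196.62 = -545.9 kJ/kg
Q = ṁ·Δh = 42.90 kg/min × -545.9 kJ/kg = -23419 kJ/min
|Q| = 390.32 kW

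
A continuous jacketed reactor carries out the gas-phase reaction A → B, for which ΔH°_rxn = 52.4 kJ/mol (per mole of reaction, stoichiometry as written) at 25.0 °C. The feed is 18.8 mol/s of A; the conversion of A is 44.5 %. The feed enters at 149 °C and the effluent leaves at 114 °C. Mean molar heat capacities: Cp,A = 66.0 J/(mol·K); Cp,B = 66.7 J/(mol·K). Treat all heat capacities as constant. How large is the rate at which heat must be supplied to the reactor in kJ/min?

Q_in = 23700 kJ/min

Extent of reaction ξ = 0.445 × 18.8 = 8.366 mol/s
Reaction term: ξ·ΔH°_rxn = 8.366 × 52.4 = 438.38 kJ/s
Sensible, feed 149→25 °C: -153.86 kJ/s
Outlet flows (mol/s): A 10.434, B 8.366
Sensible, products 25→114 °C: 110.95 kJ/s
Q = ΔH = 395.47 kJ/s = 395.47 kW
Heat supplied = 23728 kJ/min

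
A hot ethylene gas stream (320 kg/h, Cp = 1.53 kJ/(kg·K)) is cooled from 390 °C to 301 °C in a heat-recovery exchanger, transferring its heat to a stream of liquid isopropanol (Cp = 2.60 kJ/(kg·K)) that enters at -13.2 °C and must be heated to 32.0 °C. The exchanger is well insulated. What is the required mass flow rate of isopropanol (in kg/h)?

Heat released by hot stream: Q = 320 × 1.53 × (390 − 301) = 43574 kJ/h
Energy balance on cold side (adiabatic exchanger): Q = ṁ_c·Cp_c·(T_c,out − T_c,in)
ṁ_c = 43574 / [2.60 × (32.0 − -13.2)] = 370.78 kg/h

ṁ_c = 371 kg/h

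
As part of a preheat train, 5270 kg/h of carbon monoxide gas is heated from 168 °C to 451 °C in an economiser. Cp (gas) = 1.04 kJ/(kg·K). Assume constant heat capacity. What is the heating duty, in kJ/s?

Q = 431 kJ/s

Q = ṁ·Cp·ΔT = 5270 × 1.04 × (451 − 168) = 1.5511e+06 kJ/h
Converting: 1.5511e+06 / 3600 s = 430.85 kW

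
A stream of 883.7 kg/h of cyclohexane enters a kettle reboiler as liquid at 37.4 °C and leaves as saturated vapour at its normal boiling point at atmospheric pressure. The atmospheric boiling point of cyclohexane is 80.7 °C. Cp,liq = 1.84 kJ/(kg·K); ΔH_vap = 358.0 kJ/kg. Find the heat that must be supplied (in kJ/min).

liquid 37.4→80.7 °C: 79.672 kJ/kg
vaporisation at 80.7 °C: 358 kJ/kg
Δh = 79.672 + 358 = 437.67 kJ/kg
Q = ṁ·Δh = 883.7 kg/h × 437.67 kJ/kg = 386770 kJ/h
|Q| = 107.44 kW = 6446.2 kJ/min

Q = 6450 kJ/min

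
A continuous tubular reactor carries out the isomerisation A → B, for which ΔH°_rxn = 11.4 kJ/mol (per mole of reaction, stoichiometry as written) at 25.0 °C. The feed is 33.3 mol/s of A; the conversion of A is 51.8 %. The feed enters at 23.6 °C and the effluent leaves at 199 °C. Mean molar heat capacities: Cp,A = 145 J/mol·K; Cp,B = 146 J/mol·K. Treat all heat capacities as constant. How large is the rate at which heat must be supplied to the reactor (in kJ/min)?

Q_in = 62800 kJ/min

Extent of reaction ξ = 0.518 × 33.3 = 17.249 mol/s
Reaction term: ξ·ΔH°_rxn = 17.249 × 11.4 = 196.64 kJ/s
Sensible, feed 23.6→25 °C: 6.7599 kJ/s
Outlet flows (mol/s): A 16.051, B 17.249
Sensible, products 25→199 °C: 843.16 kJ/s
Q = ΔH = 1046.6 kJ/s = 1046.6 kW
Heat supplied = 62794 kJ/min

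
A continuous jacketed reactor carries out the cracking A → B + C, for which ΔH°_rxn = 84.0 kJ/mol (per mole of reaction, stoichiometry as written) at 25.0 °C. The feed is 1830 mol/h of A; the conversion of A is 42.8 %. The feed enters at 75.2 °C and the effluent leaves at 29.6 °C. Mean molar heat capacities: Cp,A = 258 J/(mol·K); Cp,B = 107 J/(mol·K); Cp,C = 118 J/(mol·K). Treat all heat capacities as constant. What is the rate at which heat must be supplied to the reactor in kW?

Extent of reaction ξ = 0.428 × 1830 = 783.24 mol/h
Reaction term: ξ·ΔH°_rxn = 783.24 × 84.0 = 65792 kJ/h
Sensible, feed 75.2→25 °C: -23701 kJ/h
Outlet flows (mol/h): A 1046.8, B 783.24, C 783.24
Sensible, products 25→29.6 °C: 2052.9 kJ/h
Q = ΔH = 44144 kJ/h = 12.262 kW
Heat supplied = 12.262 kW

Q_in = 12.3 kW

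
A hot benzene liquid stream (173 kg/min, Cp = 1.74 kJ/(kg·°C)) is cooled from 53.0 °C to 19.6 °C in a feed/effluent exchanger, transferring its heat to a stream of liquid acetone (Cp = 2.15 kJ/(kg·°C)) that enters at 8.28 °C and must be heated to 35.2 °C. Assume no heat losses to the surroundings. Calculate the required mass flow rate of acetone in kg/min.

ṁ_c = 174 kg/min

Heat released by hot stream: Q = 173 × 1.74 × (53.0 − 19.6) = 10054 kJ/min
Energy balance on cold side (adiabatic exchanger): Q = ṁ_c·Cp_c·(T_c,out − T_c,in)
ṁ_c = 10054 / [2.15 × (35.2 − 8.28)] = 173.71 kg/min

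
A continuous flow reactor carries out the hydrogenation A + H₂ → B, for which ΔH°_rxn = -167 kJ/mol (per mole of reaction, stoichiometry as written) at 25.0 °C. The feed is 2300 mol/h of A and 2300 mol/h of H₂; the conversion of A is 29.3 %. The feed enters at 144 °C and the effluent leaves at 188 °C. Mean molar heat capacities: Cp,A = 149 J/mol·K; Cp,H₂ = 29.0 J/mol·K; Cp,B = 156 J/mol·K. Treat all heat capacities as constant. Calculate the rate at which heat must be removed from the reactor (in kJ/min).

Q_out = 1620 kJ/min

Extent of reaction ξ = 0.293 × 2300 = 673.9 mol/h
Reaction term: ξ·ΔH°_rxn = 673.9 × -167 = -112540 kJ/h
Sensible, feed 144→25 °C: -48719 kJ/h
Outlet flows (mol/h): A 1626.1, H₂ 1626.1, B 673.9
Sensible, products 25→188 °C: 64316 kJ/h
Q = ΔH = -96944 kJ/h = -26.929 kW
Heat removed = 1615.7 kJ/min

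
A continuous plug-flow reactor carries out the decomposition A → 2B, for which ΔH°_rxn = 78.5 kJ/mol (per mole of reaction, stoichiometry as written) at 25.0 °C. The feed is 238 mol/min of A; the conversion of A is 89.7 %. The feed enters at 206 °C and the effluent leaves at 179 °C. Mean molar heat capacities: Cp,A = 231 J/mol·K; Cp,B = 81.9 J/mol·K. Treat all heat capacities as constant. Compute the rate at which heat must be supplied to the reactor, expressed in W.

Q_in = 218000 W

Extent of reaction ξ = 0.897 × 238 = 213.49 mol/min
Reaction term: ξ·ΔH°_rxn = 213.49 × 78.5 = 16759 kJ/min
Sensible, feed 206→25 °C: -9951 kJ/min
Outlet flows (mol/min): A 24.514, B 426.97
Sensible, products 25→179 °C: 6257.3 kJ/min
Q = ΔH = 13065 kJ/min = 217.75 kW
Heat supplied = 217750 W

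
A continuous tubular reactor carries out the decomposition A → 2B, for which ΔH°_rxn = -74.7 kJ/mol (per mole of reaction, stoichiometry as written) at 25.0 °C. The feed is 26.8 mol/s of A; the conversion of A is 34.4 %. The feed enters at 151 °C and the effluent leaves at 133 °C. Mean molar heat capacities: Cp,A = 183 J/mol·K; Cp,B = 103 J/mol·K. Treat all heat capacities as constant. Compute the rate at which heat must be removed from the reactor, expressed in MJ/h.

Extent of reaction ξ = 0.344 × 26.8 = 9.2192 mol/s
Reaction term: ξ·ΔH°_rxn = 9.2192 × -74.7 = -688.67 kJ/s
Sensible, feed 151→25 °C: -617.95 kJ/s
Outlet flows (mol/s): A 17.581, B 18.438
Sensible, products 25→133 °C: 552.58 kJ/s
Q = ΔH = -754.05 kJ/s = -754.05 kW
Heat removed = 2714.6 MJ/h

Q_out = 2710 MJ/h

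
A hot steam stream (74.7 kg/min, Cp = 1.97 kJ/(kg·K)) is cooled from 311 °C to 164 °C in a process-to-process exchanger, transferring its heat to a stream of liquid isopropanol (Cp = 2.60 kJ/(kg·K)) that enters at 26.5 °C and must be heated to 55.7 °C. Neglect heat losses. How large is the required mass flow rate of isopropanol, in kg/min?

ṁ_c = 285 kg/min

Heat released by hot stream: Q = 74.7 × 1.97 × (311 − 164) = 21632 kJ/min
Energy balance on cold side (adiabatic exchanger): Q = ṁ_c·Cp_c·(T_c,out − T_c,in)
ṁ_c = 21632 / [2.60 × (55.7 − 26.5)] = 284.94 kg/min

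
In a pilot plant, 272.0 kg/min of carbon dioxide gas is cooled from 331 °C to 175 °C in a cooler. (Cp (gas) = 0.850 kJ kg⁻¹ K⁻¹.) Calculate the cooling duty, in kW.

Q_c = 601 kW

Q = ṁ·Cp·ΔT = 272.0 × 0.850 × (175 − 331) = -36067 kJ/min
Converting: 36067 / 60 s = 601.12 kW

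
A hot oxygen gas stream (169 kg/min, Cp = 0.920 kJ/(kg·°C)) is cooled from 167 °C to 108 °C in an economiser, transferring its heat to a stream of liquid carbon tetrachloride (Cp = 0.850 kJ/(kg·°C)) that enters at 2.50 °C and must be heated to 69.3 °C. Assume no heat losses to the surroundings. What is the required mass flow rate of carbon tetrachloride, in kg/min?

ṁ_c = 162 kg/min

Heat released by hot stream: Q = 169 × 0.920 × (167 − 108) = 9173.3 kJ/min
Energy balance on cold side (adiabatic exchanger): Q = ṁ_c·Cp_c·(T_c,out − T_c,in)
ṁ_c = 9173.3 / [0.850 × (69.3 − 2.50)] = 161.56 kg/min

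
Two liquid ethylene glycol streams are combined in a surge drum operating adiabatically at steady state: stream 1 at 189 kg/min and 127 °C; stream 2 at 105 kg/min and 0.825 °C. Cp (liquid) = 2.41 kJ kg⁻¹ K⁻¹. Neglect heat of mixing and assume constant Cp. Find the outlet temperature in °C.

Energy balance with Q = 0: Σ ṁᵢCp,ᵢ(T_out − Tᵢ) = 0
Σ ṁᵢCp,ᵢTᵢ = 189×2.41×127 + 105×2.41×0.825 = 58056
Σ ṁᵢCp,ᵢ = 189×2.41 + 105×2.41 = 708.54
T_out = 58056 / 708.54 = 81.938 °C

T_out = 81.9 °C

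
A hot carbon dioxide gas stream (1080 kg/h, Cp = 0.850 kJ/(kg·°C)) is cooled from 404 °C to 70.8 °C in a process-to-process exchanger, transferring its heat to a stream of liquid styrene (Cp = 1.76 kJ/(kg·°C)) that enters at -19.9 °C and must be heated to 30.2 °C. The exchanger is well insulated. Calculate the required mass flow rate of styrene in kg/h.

Heat released by hot stream: Q = 1080 × 0.850 × (404 − 70.8) = 305880 kJ/h
Energy balance on cold side (adiabatic exchanger): Q = ṁ_c·Cp_c·(T_c,out − T_c,in)
ṁ_c = 305880 / [1.76 × (30.2 − -19.9)] = 3468.9 kg/h

ṁ_c = 3470 kg/h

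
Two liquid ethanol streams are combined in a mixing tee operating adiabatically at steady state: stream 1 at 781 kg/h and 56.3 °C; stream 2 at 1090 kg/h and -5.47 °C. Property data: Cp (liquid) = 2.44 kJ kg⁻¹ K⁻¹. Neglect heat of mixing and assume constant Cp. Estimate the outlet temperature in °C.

Adiabatic, steady state ⇒ Σ ṁᵢCp,ᵢ(T_out − Tᵢ) = 0
Σ ṁᵢCp,ᵢTᵢ = 781×2.44×56.3 + 1090×2.44×-5.47 = 92740
Σ ṁᵢCp,ᵢ = 781×2.44 + 1090×2.44 = 4565.2
T_out = 92740 / 4565.2 = 20.314 °C

T_out = 20.3 °C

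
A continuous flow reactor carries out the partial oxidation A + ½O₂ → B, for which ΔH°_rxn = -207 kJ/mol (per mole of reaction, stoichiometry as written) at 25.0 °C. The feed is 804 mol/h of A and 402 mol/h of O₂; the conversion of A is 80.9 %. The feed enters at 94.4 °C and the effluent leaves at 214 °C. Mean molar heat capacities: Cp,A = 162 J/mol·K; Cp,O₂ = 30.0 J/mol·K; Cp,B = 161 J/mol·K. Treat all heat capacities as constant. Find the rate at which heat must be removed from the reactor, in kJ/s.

Extent of reaction ξ = 0.809 × 804 = 650.44 mol/h
Reaction term: ξ·ΔH°_rxn = 650.44 × -207 = -134640 kJ/h
Sensible, feed 94.4→25 °C: -9876.2 kJ/h
Outlet flows (mol/h): A 153.56, O₂ 76.782, B 650.44
Sensible, products 25→214 °C: 24929 kJ/h
Q = ΔH = -119590 kJ/h = -33.219 kW
Heat removed = 33.219 kJ/s

Q_out = 33.2 kJ/s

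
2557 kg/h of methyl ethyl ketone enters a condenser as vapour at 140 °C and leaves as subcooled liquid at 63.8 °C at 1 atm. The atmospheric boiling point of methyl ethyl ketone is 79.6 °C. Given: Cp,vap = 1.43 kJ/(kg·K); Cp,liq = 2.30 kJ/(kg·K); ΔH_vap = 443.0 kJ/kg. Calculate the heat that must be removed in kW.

Q_c = 402 kW

vapour 140→79.6 °C: -86.372 kJ/kg
condensation at 79.6 °C: -443 kJ/kg
liquid 79.6→63.8 °C: -36.34 kJ/kg
Δh = -86.372 + -443 + -36.34 = -565.71 kJ/kg
Q = ṁ·Δh = 2557 kg/h × -565.71 kJ/kg = -1.4465e+06 kJ/h
|Q| = 401.81 kW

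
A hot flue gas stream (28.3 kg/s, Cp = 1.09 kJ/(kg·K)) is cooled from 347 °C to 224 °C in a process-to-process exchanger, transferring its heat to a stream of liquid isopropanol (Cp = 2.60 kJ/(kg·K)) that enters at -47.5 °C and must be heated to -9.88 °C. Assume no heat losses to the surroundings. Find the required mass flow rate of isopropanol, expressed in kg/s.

ṁ_c = 38.8 kg/s

Heat released by hot stream: Q = 28.3 × 1.09 × (347 − 224) = 3794.2 kJ/s
Energy balance on cold side (adiabatic exchanger): Q = ṁ_c·Cp_c·(T_c,out − T_c,in)
ṁ_c = 3794.2 / [2.60 × (-9.88 − -47.5)] = 38.791 kg/s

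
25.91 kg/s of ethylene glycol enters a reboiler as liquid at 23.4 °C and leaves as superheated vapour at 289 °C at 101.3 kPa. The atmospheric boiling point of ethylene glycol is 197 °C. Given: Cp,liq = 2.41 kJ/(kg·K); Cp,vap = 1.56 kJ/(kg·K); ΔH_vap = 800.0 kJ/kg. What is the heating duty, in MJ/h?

liquid 23.4→197 °C: 418.38 kJ/kg
vaporisation at 197 °C: 800 kJ/kg
vapour 197→289 °C: 143.52 kJ/kg
Δh = 418.38 + 800 + 143.52 = 1361.9 kJ/kg
Q = ṁ·Δh = 25.91 kg/s × 1361.9 kJ/kg = 35287 kJ/s
|Q| = 35287 kW = 127030 MJ/h

Q = 127000 MJ/h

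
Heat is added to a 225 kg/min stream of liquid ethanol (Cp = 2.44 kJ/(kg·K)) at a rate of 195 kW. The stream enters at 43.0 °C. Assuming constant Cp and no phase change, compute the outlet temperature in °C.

T_out = 64.3 °C

Q = 195 kW = 11700 kJ/min
ΔT = Q/(ṁ·Cp) = 11700/(225×2.44) = 21.311 K
T_out = 43.0 + 21.311 = 64.311 °C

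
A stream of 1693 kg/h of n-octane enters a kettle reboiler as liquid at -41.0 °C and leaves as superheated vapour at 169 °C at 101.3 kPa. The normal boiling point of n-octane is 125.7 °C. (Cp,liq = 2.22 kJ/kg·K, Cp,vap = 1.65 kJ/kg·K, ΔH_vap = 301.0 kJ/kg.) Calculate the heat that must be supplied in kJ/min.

Q = 21000 kJ/min

liquid -41.0→125.7 °C: 370.07 kJ/kg
vaporisation at 125.7 °C: 301 kJ/kg
vapour 125.7→169 °C: 71.445 kJ/kg
Δh = 370.07 + 301 + 71.445 = 742.52 kJ/kg
Q = ṁ·Δh = 1693 kg/h × 742.52 kJ/kg = 1.2571e+06 kJ/h
|Q| = 349.19 kW = 20951 kJ/min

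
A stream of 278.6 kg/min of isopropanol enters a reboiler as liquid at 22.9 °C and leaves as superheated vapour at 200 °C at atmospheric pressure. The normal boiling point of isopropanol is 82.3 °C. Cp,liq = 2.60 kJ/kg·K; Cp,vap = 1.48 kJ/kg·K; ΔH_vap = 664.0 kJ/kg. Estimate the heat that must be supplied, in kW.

Q = 4610 kW

liquid 22.9→82.3 °C: 154.44 kJ/kg
vaporisation at 82.3 °C: 664 kJ/kg
vapour 82.3→200 °C: 174.2 kJ/kg
Δh = 154.44 + 664 + 174.2 = 992.64 kJ/kg
Q = ṁ·Δh = 278.6 kg/min × 992.64 kJ/kg = 276550 kJ/min
|Q| = 4609.1 kW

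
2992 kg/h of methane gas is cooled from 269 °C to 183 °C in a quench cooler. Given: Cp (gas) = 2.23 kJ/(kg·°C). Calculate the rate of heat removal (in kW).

Q_c = 159 kW

Q = ṁ·Cp·ΔT = 2992 × 2.23 × (183 − 269) = -573810 kJ/h
Converting: 573810 / 3600 s = 159.39 kW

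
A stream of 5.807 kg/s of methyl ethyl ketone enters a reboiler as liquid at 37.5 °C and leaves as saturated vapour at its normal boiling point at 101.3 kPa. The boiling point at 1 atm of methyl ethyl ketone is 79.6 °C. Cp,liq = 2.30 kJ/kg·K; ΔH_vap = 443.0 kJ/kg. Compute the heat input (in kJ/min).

Q = 188000 kJ/min

liquid 37.5→79.6 °C: 96.83 kJ/kg
vaporisation at 79.6 °C: 443 kJ/kg
Δh = 96.83 + 443 = 539.83 kJ/kg
Q = ṁ·Δh = 5.807 kg/s × 539.83 kJ/kg = 3134.8 kJ/s
|Q| = 3134.8 kW = 188090 kJ/min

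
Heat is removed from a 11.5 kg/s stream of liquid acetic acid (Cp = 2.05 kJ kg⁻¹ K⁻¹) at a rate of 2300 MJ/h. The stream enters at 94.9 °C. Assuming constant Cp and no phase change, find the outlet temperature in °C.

T_out = 67.8 °C

Q = 2300 MJ/h = 638.89 kJ/s
ΔT = Q/(ṁ·Cp) = 638.89/(11.5×2.05) = 27.1 K
T_out = 94.9 − 27.1 = 67.8 °C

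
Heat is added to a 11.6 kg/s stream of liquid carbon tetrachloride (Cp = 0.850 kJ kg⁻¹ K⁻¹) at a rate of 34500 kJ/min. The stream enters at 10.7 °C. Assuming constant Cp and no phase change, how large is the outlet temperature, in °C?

Q = 34500 kJ/min = 575 kJ/s
ΔT = Q/(ṁ·Cp) = 575/(11.6×0.850) = 58.316 K
T_out = 10.7 + 58.316 = 69.016 °C

T_out = 69.0 °C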